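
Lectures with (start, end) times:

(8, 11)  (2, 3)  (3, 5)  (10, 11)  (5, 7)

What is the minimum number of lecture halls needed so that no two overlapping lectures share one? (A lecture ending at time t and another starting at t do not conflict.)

The answer is the maximum number of intervals overlapping at any instant.
starts: [2, 3, 5, 8, 10]
ends:   [3, 5, 7, 11, 11]
s2→1 e3→0 s3→1 e5→0 s5→1 e7→0 s8→1 s10→2  — peak 2.

2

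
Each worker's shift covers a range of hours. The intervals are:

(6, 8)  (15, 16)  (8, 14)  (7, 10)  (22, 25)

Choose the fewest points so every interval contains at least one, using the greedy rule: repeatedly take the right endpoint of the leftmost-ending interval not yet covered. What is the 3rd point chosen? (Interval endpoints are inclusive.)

Process intervals by earliest right end; each time one isn't hit yet, stab at its right endpoint.
Sorted: [6,8] [7,10] [8,14] [15,16] [22,25]
{[6,8],[7,10],[8,14]} hit by 8; {[15,16]} hit by 16; {[22,25]} hit by 25.
Points: 8, 16, 25 (3 total).

25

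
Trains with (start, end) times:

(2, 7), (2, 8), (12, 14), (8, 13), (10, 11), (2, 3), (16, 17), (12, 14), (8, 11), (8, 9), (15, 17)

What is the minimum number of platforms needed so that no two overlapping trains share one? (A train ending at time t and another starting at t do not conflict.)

3

The answer is the maximum number of intervals overlapping at any instant.
Events (time:±→running): 2:+→1 2:+→2 2:+→3 … peak 3.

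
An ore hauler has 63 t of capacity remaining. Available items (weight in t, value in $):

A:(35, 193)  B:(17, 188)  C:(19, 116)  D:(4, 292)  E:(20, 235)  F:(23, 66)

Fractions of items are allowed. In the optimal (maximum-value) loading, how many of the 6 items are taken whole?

Sort by value per unit weight and fill in that order.
Order: D (292/4=73.00) > E (235/20=11.75) > B (188/17=11.06) > C (116/19=6.11) > A (193/35=5.51) > F (66/23=2.87)
Fill: take D (4 @ 292) → take E (20 @ 235) → take B (17 @ 188) → take C (19 @ 116) → take 3/35 of A → 16.54; 63/63 used.
4 item(s) taken whole; one partial (take 3/35 of A).

4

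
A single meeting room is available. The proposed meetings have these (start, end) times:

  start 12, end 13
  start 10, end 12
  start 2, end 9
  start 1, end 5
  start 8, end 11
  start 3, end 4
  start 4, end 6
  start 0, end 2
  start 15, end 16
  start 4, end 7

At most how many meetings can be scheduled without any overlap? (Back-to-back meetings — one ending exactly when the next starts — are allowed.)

6

By end time: (0,2), (3,4), (1,5), (4,6), (4,7), (2,9), (8,11), (10,12), (12,13), (15,16).
Pick (0,2); next start ≥ 2 → (3,4); next start ≥ 4 → (4,6); next start ≥ 6 → (8,11); next start ≥ 11 → (12,13); next start ≥ 13 → (15,16).
Selected 6 meetings.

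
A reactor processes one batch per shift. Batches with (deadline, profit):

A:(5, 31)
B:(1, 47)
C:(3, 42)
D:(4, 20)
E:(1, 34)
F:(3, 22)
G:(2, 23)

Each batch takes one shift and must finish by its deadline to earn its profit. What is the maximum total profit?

163

Take jobs in profit order; each goes to the latest open slot no later than its deadline.
Profit order: B=47 C=42 E=34 A=31 G=23 F=22 D=20
Assign: B→slot 1, C→slot 3, E skipped, A→slot 5, G→slot 2, F skipped, D→slot 4.
Slots: [1:B] [2:G] [3:C] [4:D] [5:A]
Profit = 47 + 23 + 42 + 20 + 31 = 163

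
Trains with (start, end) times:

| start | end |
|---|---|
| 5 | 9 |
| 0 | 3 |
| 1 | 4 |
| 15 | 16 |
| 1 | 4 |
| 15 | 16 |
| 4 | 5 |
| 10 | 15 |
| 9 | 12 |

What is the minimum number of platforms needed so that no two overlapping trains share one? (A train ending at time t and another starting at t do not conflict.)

3

The answer is the maximum number of intervals overlapping at any instant.
starts: [0, 1, 1, 4, 5, 9, 10, 15, 15]
ends:   [3, 4, 4, 5, 9, 12, 15, 16, 16]
s0→1 s1→2 s1→3  — peak 3.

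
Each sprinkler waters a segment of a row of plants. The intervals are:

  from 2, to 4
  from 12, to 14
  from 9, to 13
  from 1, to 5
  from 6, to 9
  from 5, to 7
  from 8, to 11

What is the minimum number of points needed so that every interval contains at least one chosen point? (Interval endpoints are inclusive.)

Sorted: [2,4] [1,5] [5,7] [6,9] [8,11] [9,13] [12,14]
{[2,4],[1,5]} hit by 4; {[5,7],[6,9]} hit by 7; {[8,11],[9,13]} hit by 11; {[12,14]} hit by 14.
Points: 4, 7, 11, 14 (4 total).

4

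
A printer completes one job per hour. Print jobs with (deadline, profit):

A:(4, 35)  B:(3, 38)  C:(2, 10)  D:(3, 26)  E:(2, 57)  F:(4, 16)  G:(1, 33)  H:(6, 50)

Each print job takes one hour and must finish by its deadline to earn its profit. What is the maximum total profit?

Profit order: E=57 H=50 B=38 A=35 G=33 D=26 F=16 C=10
Assign: E→slot 2, H→slot 6, B→slot 3, A→slot 4, G→slot 1, D skipped, F skipped, C skipped.
Slots: [1:G] [2:E] [3:B] [4:A] [6:H]
Profit = 33 + 57 + 38 + 35 + 50 = 213

213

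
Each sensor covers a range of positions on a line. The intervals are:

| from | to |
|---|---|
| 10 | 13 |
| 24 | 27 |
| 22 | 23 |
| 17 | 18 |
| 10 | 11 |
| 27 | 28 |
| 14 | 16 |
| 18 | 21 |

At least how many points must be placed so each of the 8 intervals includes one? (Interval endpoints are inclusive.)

Sort by right endpoint; whenever an interval is uncovered, place a point at its right end.
Sorted: [10,11] [10,13] [14,16] [17,18] [18,21] [22,23] [24,27] [27,28]
{[10,11],[10,13]} hit by 11; {[14,16]} hit by 16; {[17,18],[18,21]} hit by 18; {[22,23]} hit by 23; {[24,27],[27,28]} hit by 27.
Points: 11, 16, 18, 23, 27 (5 total).

5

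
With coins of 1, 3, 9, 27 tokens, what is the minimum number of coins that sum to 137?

7

Use the largest denomination that fits, subtract, and repeat.
137 − 5×27→2 − 2×1→0
Total coins = 5 + 2 = 7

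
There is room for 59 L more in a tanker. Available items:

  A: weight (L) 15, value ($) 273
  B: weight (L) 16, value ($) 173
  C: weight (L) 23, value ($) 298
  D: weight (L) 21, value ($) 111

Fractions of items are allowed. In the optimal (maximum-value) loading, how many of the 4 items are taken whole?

Sort by value per unit weight and fill in that order.
Ratios (sorted): A 18.20, C 12.96, B 10.81, D 5.29
take A (15 @ 273); take C (23 @ 298); take B (16 @ 173); take 5/21 of D → 26.43. Capacity used 59/59.
3 item(s) taken whole; one partial (take 5/21 of D).

3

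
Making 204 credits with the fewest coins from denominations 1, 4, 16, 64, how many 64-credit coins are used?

3

Greedy: take as many of the largest coin as possible, then repeat with the remainder.
204 − 3×64→12 − 3×4→0
Count of 64: 3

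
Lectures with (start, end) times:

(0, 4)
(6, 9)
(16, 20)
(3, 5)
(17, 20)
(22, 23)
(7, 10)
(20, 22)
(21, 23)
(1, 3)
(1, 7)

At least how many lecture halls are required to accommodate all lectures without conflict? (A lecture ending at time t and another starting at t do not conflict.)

The answer is the maximum number of intervals overlapping at any instant.
Events (time:±→running): 0:+→1 1:+→2 1:+→3 … peak 3.

3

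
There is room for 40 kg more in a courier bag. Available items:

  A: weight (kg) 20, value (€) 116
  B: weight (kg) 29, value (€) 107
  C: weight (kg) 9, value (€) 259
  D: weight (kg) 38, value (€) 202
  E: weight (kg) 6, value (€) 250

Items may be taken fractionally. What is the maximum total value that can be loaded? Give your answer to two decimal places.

651.58

Greedy by value/weight ratio, highest first.
Ratios (sorted): E 41.67, C 28.78, A 5.80, D 5.32, B 3.69
take E (6 @ 250); take C (9 @ 259); take A (20 @ 116); take 5/38 of D → 26.58. Capacity used 40/40.
Total value = 651.58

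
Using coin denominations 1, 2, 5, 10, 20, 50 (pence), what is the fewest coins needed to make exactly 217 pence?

7

217 − 4×50→17 − 1×10→7 − 1×5→2 − 1×2→0
Total coins = 4 + 1 + 1 + 1 = 7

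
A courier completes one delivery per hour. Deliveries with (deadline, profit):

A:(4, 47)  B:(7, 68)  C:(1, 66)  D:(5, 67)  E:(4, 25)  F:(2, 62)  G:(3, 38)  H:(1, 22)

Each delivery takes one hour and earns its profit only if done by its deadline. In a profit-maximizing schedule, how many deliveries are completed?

Profit order: B=68 D=67 C=66 F=62 A=47 G=38 E=25 H=22
Assign: B→slot 7, D→slot 5, C→slot 1, F→slot 2, A→slot 4, G→slot 3, E skipped, H skipped.
Slots: [1:C] [2:F] [3:G] [4:A] [5:D] [7:B]
6 of 8 scheduled.

6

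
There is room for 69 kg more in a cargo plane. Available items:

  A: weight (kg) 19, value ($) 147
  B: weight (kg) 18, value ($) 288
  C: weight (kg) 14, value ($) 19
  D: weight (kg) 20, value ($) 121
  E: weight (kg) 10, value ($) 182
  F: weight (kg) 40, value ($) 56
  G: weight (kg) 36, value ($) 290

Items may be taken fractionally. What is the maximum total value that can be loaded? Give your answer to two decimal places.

798.68

Ratios (sorted): E 18.20, B 16.00, G 8.06, A 7.74, D 6.05, F 1.40, C 1.36
take E (10 @ 182); take B (18 @ 288); take G (36 @ 290); take 5/19 of A → 38.68. Capacity used 69/69.
Total value = 798.68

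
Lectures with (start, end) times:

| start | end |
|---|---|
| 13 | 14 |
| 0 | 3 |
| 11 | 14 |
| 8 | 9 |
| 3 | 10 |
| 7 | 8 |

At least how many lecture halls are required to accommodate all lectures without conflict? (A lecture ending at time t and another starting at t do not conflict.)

Events (time:±→running): 0:+→1 3:-→0 3:+→1 7:+→2 … peak 2.

2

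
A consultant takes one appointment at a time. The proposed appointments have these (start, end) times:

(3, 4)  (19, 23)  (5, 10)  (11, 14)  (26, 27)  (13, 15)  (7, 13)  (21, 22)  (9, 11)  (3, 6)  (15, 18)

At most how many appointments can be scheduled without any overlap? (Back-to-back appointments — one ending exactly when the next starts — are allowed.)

Greedy by earliest finish: after sorting by end time, pick each interval compatible with the last pick.
By end time: (3,4), (3,6), (5,10), (9,11), (7,13), (11,14), (13,15), (15,18), (21,22), (19,23), (26,27).
Pick (3,4); next start ≥ 4 → (5,10); next start ≥ 10 → (11,14); next start ≥ 14 → (15,18); next start ≥ 18 → (21,22); next start ≥ 22 → (26,27).
Selected 6 appointments.

6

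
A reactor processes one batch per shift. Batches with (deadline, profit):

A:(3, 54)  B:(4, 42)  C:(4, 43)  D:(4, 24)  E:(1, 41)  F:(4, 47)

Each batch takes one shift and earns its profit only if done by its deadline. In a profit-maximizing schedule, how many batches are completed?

4

Sort by profit descending; place each in the latest free slot ≤ its deadline.
By profit: A(d3,54), F(d4,47), C(d4,43), B(d4,42), E(d1,41), D(d4,24)
A→slot 3; F→slot 4; C→slot 2; B→slot 1; E skipped; D skipped.
4 of 6 scheduled.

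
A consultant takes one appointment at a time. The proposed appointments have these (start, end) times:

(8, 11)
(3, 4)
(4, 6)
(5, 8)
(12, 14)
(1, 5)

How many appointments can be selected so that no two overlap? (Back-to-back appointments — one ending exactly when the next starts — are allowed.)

4

Sorted by end: (3,4)  (1,5)  (4,6)  (5,8)  (8,11)  (12,14)
take (3,4); take (4,6); take (8,11); take (12,14).
Selected 4 appointments.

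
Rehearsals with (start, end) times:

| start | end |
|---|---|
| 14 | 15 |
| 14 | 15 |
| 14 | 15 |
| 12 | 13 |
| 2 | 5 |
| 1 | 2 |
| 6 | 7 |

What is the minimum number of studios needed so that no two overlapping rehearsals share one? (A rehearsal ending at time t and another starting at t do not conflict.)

Events (time:±→running): 1:+→1 2:-→0 2:+→1 5:-→0 6:+→1 7:-→0 12:+→1 13:-→0 14:+→1 14:+→2 14:+→3 … peak 3.

3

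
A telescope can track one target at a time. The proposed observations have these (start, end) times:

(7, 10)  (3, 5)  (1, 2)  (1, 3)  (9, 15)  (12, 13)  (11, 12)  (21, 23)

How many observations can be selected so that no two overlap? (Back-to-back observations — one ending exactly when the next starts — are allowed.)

Sorted by end: (1,2)  (1,3)  (3,5)  (7,10)  (11,12)  (12,13)  (9,15)  (21,23)
take (1,2); skip (1,3); take (3,5); take (7,10); take (11,12); take (12,13); take (21,23).
Selected 6 observations.

6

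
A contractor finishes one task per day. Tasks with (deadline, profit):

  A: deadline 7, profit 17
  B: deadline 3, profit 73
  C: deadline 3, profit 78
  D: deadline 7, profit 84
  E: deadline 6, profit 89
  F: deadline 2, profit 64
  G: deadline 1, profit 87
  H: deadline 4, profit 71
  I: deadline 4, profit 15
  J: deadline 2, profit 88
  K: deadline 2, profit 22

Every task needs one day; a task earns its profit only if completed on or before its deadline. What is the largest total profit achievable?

Profit order: E=89 J=88 G=87 D=84 C=78 B=73 H=71 F=64 K=22 A=17 I=15
Assign: E→slot 6, J→slot 2, G→slot 1, D→slot 7, C→slot 3, B skipped, H→slot 4, F skipped, K skipped, A→slot 5, I skipped.
Slots: [1:G] [2:J] [3:C] [4:H] [5:A] [6:E] [7:D]
Profit = 87 + 88 + 78 + 71 + 17 + 89 + 84 = 514

514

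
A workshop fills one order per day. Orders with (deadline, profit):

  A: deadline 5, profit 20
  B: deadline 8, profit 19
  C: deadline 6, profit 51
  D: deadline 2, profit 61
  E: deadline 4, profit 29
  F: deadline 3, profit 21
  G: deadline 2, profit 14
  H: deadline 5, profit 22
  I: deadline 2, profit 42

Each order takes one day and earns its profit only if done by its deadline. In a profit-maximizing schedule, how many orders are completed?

Sort by profit descending; place each in the latest free slot ≤ its deadline.
Profit order: D=61 C=51 I=42 E=29 H=22 F=21 A=20 B=19 G=14
Assign: D→slot 2, C→slot 6, I→slot 1, E→slot 4, H→slot 5, F→slot 3, A skipped, B→slot 8, G skipped.
Slots: [1:I] [2:D] [3:F] [4:E] [5:H] [6:C] [8:B]
7 of 9 scheduled.

7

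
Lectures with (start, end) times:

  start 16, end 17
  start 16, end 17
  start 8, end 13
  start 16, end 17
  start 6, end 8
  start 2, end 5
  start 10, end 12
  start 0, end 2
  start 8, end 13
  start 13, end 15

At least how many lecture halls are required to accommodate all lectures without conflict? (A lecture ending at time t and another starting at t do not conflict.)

3

The answer is the maximum number of intervals overlapping at any instant.
Events (time:±→running): 0:+→1 2:-→0 2:+→1 5:-→0 6:+→1 8:-→0 8:+→1 8:+→2 10:+→3 … peak 3.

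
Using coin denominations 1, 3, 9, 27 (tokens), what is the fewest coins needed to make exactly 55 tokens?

3

Use the largest denomination that fits, subtract, and repeat.
55 − 2×27→1 − 1×1→0
Total coins = 2 + 1 = 3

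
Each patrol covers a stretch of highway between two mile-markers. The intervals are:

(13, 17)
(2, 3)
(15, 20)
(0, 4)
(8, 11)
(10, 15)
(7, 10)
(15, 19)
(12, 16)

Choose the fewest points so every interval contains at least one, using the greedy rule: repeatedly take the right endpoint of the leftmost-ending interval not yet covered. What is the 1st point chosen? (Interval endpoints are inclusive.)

3

Sort by right endpoint; whenever an interval is uncovered, place a point at its right end.
By right end: [2,3]  [0,4]  [7,10]  [8,11]  [10,15]  [12,16]  [13,17]  [15,19]  [15,20]
[2,3] uncovered → point at 3; [7,10] uncovered → point at 10; [12,16] uncovered → point at 16.
Points: 3, 10, 16 (3 total).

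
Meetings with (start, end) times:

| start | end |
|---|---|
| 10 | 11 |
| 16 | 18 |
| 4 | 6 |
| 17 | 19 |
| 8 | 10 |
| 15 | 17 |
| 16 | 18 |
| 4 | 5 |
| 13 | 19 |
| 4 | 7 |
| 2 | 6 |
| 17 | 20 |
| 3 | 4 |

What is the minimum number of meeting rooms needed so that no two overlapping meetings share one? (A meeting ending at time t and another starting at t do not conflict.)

The answer is the maximum number of intervals overlapping at any instant.
starts: [2, 3, 4, 4, 4, 8, 10, 13, 15, 16, 16, 17, 17]
ends:   [4, 5, 6, 6, 7, 10, 11, 17, 18, 18, 19, 19, 20]
s2→1 s3→2 e4→1 s4→2 s4→3 s4→4 e5→3 e6→2 e6→1 e7→0 s8→1 e10→0 s10→1 e11→0 s13→1 s15→2 s16→3 s16→4 e17→3 s17→4 s17→5  — peak 5.

5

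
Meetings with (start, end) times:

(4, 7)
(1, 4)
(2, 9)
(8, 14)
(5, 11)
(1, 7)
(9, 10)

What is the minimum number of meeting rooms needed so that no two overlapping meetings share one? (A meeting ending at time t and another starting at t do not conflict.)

Count concurrent intervals with a sweep; the peak is the room count.
starts: [1, 1, 2, 4, 5, 8, 9]
ends:   [4, 7, 7, 9, 10, 11, 14]
s1→1 s1→2 s2→3 e4→2 s4→3 s5→4  — peak 4.

4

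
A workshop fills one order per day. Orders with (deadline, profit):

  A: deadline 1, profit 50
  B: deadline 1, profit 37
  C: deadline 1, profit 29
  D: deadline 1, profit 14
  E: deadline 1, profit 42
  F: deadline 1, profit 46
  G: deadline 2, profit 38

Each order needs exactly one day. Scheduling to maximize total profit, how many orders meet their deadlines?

Take jobs in profit order; each goes to the latest open slot no later than its deadline.
By profit: A(d1,50), F(d1,46), E(d1,42), G(d2,38), B(d1,37), C(d1,29), D(d1,14)
A→slot 1; F skipped; E skipped; G→slot 2; B skipped; C skipped; D skipped.
2 of 7 scheduled.

2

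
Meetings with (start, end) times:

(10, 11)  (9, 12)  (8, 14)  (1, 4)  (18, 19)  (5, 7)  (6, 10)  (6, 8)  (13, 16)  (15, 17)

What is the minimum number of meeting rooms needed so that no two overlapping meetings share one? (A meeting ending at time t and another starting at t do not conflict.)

Events (time:±→running): 1:+→1 4:-→0 5:+→1 6:+→2 6:+→3 … peak 3.

3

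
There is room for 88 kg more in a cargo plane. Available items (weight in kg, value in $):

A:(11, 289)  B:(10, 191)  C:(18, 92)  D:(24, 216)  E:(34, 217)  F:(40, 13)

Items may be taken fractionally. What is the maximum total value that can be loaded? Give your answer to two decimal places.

Greedy by value/weight ratio, highest first.
Ratios (sorted): A 26.27, B 19.10, D 9.00, E 6.38, C 5.11, F 0.33
take A (11 @ 289); take B (10 @ 191); take D (24 @ 216); take E (34 @ 217); take 9/18 of C → 46.00. Capacity used 88/88.
Total value = 959.00

959.00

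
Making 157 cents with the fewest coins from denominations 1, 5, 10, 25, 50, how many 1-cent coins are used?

2

157 = 3×50 + 1×5 + 2×1
Count of 1: 2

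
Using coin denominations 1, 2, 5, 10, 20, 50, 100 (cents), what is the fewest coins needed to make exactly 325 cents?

5

Greedy: take as many of the largest coin as possible, then repeat with the remainder.
325 = 3×100 + 1×20 + 1×5
Total coins = 3 + 1 + 1 = 5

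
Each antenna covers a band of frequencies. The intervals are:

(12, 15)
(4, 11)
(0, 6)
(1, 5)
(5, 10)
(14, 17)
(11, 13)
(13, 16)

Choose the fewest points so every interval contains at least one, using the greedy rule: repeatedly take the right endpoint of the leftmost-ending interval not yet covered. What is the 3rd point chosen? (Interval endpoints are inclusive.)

17

Sort by right endpoint; whenever an interval is uncovered, place a point at its right end.
Sorted: [1,5] [0,6] [5,10] [4,11] [11,13] [12,15] [13,16] [14,17]
{[1,5],[0,6],[5,10],[4,11]} hit by 5; {[11,13],[12,15],[13,16]} hit by 13; {[14,17]} hit by 17.
Points: 5, 13, 17 (3 total).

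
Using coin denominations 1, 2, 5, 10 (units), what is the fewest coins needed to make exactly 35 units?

4

Greedy: take as many of the largest coin as possible, then repeat with the remainder.
35 = 3×10 + 1×5
Total coins = 3 + 1 = 4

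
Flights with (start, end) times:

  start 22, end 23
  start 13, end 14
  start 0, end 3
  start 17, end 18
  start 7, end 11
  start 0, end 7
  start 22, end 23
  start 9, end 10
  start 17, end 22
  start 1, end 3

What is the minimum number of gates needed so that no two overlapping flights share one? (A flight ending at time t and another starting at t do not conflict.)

3

The answer is the maximum number of intervals overlapping at any instant.
Events (time:±→running): 0:+→1 0:+→2 1:+→3 … peak 3.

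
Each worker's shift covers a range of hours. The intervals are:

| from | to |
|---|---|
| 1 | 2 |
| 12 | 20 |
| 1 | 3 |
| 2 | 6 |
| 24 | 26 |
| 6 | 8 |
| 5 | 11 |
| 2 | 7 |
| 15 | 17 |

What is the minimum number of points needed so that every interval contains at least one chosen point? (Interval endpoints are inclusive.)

By right end: [1,2]  [1,3]  [2,6]  [2,7]  [6,8]  [5,11]  [15,17]  [12,20]  [24,26]
[1,2] uncovered → point at 2; [6,8] uncovered → point at 8; [15,17] uncovered → point at 17; [24,26] uncovered → point at 26.
Points: 2, 8, 17, 26 (4 total).

4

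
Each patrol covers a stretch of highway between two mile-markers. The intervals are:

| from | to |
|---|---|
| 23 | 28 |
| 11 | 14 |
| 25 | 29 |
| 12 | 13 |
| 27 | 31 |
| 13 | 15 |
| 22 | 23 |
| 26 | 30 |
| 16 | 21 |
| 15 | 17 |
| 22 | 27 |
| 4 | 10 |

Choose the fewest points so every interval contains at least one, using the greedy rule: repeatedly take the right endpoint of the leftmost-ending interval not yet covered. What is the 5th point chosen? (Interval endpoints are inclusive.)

29

Process intervals by earliest right end; each time one isn't hit yet, stab at its right endpoint.
Sorted: [4,10] [12,13] [11,14] [13,15] [15,17] [16,21] [22,23] [22,27] [23,28] [25,29] [26,30] [27,31]
{[4,10]} hit by 10; {[12,13],[11,14],[13,15]} hit by 13; {[15,17],[16,21]} hit by 17; {[22,23],[22,27],[23,28]} hit by 23; {[25,29],[26,30],[27,31]} hit by 29.
Points: 10, 13, 17, 23, 29 (5 total).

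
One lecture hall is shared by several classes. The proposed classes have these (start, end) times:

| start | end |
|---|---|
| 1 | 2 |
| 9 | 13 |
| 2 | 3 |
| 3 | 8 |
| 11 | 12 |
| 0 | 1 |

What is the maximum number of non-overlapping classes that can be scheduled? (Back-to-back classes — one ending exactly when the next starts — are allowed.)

By end time: (0,1), (1,2), (2,3), (3,8), (11,12), (9,13).
Pick (0,1); next start ≥ 1 → (1,2); next start ≥ 2 → (2,3); next start ≥ 3 → (3,8); next start ≥ 8 → (11,12).
Selected 5 classes.

5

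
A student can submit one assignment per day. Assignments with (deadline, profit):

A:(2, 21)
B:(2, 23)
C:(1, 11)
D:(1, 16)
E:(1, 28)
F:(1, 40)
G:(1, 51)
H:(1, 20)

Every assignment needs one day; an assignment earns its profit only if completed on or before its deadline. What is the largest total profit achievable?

Profit order: G=51 F=40 E=28 B=23 A=21 H=20 D=16 C=11
Assign: G→slot 1, F skipped, E skipped, B→slot 2, A skipped, H skipped, D skipped, C skipped.
Slots: [1:G] [2:B]
Profit = 51 + 23 = 74

74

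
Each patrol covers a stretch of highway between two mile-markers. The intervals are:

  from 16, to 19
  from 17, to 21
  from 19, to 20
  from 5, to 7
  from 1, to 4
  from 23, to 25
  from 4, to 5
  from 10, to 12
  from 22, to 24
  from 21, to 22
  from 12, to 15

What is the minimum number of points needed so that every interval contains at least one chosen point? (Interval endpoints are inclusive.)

Process intervals by earliest right end; each time one isn't hit yet, stab at its right endpoint.
By right end: [1,4]  [4,5]  [5,7]  [10,12]  [12,15]  [16,19]  [19,20]  [17,21]  [21,22]  [22,24]  [23,25]
[1,4] uncovered → point at 4; [5,7] uncovered → point at 7; [10,12] uncovered → point at 12; [16,19] uncovered → point at 19; [21,22] uncovered → point at 22; [23,25] uncovered → point at 25.
Points: 4, 7, 12, 19, 22, 25 (6 total).

6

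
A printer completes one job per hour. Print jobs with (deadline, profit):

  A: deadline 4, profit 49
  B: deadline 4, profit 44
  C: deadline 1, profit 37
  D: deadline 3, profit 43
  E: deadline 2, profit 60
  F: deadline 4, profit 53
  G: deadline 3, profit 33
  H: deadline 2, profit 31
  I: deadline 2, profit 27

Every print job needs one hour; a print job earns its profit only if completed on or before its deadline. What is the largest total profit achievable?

Profit order: E=60 F=53 A=49 B=44 D=43 C=37 G=33 H=31 I=27
Assign: E→slot 2, F→slot 4, A→slot 3, B→slot 1, D skipped, C skipped, G skipped, H skipped, I skipped.
Slots: [1:B] [2:E] [3:A] [4:F]
Profit = 44 + 60 + 49 + 53 = 206

206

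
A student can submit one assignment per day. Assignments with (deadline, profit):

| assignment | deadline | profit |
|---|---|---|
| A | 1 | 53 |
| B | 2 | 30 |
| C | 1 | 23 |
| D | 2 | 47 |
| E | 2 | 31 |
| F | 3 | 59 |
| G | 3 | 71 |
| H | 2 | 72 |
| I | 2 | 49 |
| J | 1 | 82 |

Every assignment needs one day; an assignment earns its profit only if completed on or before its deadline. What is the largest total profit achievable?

By profit: J(d1,82), H(d2,72), G(d3,71), F(d3,59), A(d1,53), I(d2,49), D(d2,47), E(d2,31), B(d2,30), C(d1,23)
J→slot 1; H→slot 2; G→slot 3; F skipped; A skipped; I skipped; D skipped; E skipped; B skipped; C skipped.
Profit = 82 + 72 + 71 = 225

225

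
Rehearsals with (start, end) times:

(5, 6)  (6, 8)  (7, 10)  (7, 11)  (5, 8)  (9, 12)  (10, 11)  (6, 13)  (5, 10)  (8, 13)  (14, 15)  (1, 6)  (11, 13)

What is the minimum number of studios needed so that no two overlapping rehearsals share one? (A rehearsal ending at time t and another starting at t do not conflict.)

The answer is the maximum number of intervals overlapping at any instant.
starts: [1, 5, 5, 5, 6, 6, 7, 7, 8, 9, 10, 11, 14]
ends:   [6, 6, 8, 8, 10, 10, 11, 11, 12, 13, 13, 13, 15]
s1→1 s5→2 s5→3 s5→4 e6→3 e6→2 s6→3 s6→4 s7→5 s7→6  — peak 6.

6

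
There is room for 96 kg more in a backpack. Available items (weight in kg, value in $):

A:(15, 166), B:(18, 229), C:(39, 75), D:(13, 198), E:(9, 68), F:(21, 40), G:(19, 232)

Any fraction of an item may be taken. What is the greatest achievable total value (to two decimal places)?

935.31

Ratios (sorted): D 15.23, B 12.72, G 12.21, A 11.07, E 7.56, C 1.92, F 1.90
take D (13 @ 198); take B (18 @ 229); take G (19 @ 232); take A (15 @ 166); take E (9 @ 68); take 22/39 of C → 42.31. Capacity used 96/96.
Total value = 935.31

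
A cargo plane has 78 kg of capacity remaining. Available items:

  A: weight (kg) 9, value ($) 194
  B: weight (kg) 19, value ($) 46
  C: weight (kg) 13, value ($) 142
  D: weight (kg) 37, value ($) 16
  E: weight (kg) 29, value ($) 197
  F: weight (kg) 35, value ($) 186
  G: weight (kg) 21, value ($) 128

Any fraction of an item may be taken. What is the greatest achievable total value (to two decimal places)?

Order: A (194/9=21.56) > C (142/13=10.92) > E (197/29=6.79) > G (128/21=6.10) > F (186/35=5.31) > B (46/19=2.42) > D (16/37=0.43)
Fill: take A (9 @ 194) → take C (13 @ 142) → take E (29 @ 197) → take G (21 @ 128) → take 6/35 of F → 31.89; 78/78 used.
Total value = 692.89

692.89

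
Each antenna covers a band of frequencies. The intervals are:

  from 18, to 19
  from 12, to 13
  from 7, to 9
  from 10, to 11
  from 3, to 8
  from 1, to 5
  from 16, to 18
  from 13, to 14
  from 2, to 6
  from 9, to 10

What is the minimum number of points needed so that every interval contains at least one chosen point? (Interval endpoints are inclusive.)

5

Process intervals by earliest right end; each time one isn't hit yet, stab at its right endpoint.
Sorted: [1,5] [2,6] [3,8] [7,9] [9,10] [10,11] [12,13] [13,14] [16,18] [18,19]
{[1,5],[2,6],[3,8]} hit by 5; {[7,9],[9,10]} hit by 9; {[10,11]} hit by 11; {[12,13],[13,14]} hit by 13; {[16,18],[18,19]} hit by 18.
Points: 5, 9, 11, 13, 18 (5 total).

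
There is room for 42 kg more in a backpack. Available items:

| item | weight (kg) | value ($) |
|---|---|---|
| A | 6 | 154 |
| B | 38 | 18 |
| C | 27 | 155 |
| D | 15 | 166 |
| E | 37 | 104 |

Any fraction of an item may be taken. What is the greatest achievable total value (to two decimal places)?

Order: A (154/6=25.67) > D (166/15=11.07) > C (155/27=5.74) > E (104/37=2.81) > B (18/38=0.47)
Fill: take A (6 @ 154) → take D (15 @ 166) → take 21/27 of C → 120.56; 42/42 used.
Total value = 440.56

440.56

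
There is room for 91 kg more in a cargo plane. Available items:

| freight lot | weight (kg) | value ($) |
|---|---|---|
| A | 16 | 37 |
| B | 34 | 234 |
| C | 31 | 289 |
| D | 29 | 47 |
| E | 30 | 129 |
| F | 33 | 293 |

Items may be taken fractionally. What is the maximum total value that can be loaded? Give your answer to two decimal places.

Ratios (sorted): C 9.32, F 8.88, B 6.88, E 4.30, A 2.31, D 1.62
take C (31 @ 289); take F (33 @ 293); take 27/34 of B → 185.82. Capacity used 91/91.
Total value = 767.82

767.82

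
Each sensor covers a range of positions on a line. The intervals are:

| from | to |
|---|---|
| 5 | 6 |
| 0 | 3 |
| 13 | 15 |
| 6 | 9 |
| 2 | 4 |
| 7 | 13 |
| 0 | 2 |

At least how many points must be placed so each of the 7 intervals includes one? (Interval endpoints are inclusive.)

Sort by right endpoint; whenever an interval is uncovered, place a point at its right end.
Sorted: [0,2] [0,3] [2,4] [5,6] [6,9] [7,13] [13,15]
{[0,2],[0,3],[2,4]} hit by 2; {[5,6],[6,9]} hit by 6; {[7,13],[13,15]} hit by 13.
Points: 2, 6, 13 (3 total).

3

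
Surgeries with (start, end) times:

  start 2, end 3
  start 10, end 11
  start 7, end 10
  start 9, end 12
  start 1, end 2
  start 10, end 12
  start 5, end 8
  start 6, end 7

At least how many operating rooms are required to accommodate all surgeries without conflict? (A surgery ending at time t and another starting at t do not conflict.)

3

The answer is the maximum number of intervals overlapping at any instant.
Events (time:±→running): 1:+→1 2:-→0 2:+→1 3:-→0 5:+→1 6:+→2 7:-→1 7:+→2 8:-→1 9:+→2 10:-→1 10:+→2 10:+→3 … peak 3.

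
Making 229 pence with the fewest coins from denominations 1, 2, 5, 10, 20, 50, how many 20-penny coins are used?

1

Greedy: take as many of the largest coin as possible, then repeat with the remainder.
229 − 4×50→29 − 1×20→9 − 1×5→4 − 2×2→0
Count of 20: 1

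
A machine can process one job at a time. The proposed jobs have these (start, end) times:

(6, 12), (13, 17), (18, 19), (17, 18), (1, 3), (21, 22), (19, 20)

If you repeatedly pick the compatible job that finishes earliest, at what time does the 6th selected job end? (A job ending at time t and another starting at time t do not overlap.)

Greedy by earliest finish: after sorting by end time, pick each interval compatible with the last pick.
Sorted by end: (1,3)  (6,12)  (13,17)  (17,18)  (18,19)  (19,20)  (21,22)
take (1,3); take (6,12); take (13,17); take (17,18); take (18,19); take (19,20); take (21,22).
Selected: (1,3) (6,12) (13,17) (17,18) (18,19) (19,20) (21,22)

20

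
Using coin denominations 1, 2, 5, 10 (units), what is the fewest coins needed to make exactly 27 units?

4

Greedy: take as many of the largest coin as possible, then repeat with the remainder.
27 = 2×10 + 1×5 + 1×2
Total coins = 2 + 1 + 1 = 4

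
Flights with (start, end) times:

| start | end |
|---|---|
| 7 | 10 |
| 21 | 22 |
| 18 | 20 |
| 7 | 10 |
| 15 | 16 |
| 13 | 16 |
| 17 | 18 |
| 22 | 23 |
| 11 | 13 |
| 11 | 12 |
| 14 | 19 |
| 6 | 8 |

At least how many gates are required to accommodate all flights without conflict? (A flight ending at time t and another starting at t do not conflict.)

3

Events (time:±→running): 6:+→1 7:+→2 7:+→3 … peak 3.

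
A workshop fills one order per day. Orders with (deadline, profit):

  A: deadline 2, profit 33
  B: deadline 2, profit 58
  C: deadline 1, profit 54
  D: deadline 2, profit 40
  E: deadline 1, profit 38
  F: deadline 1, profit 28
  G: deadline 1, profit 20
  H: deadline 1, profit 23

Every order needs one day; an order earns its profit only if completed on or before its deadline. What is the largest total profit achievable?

112

By profit: B(d2,58), C(d1,54), D(d2,40), E(d1,38), A(d2,33), F(d1,28), H(d1,23), G(d1,20)
B→slot 2; C→slot 1; D skipped; E skipped; A skipped; F skipped; H skipped; G skipped.
Profit = 54 + 58 = 112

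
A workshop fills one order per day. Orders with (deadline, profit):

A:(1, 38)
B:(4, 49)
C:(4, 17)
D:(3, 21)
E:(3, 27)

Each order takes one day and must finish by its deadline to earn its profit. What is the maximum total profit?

135

By profit: B(d4,49), A(d1,38), E(d3,27), D(d3,21), C(d4,17)
B→slot 4; A→slot 1; E→slot 3; D→slot 2; C skipped.
Profit = 38 + 21 + 27 + 49 = 135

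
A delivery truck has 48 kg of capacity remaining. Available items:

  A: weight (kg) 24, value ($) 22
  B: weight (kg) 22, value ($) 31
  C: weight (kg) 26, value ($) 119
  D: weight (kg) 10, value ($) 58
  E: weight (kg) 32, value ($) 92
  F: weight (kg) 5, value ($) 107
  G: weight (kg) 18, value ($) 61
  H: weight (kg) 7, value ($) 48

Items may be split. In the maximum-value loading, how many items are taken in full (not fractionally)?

Sort by value per unit weight and fill in that order.
Ratios (sorted): F 21.40, H 6.86, D 5.80, C 4.58, G 3.39, E 2.88, B 1.41, A 0.92
take F (5 @ 107); take H (7 @ 48); take D (10 @ 58); take C (26 @ 119). Capacity used 48/48.
4 item(s) taken whole.

4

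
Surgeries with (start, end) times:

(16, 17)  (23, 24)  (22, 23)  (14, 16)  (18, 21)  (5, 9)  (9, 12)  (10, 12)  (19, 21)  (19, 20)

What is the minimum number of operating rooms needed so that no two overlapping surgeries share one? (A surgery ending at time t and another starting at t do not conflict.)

starts: [5, 9, 10, 14, 16, 18, 19, 19, 22, 23]
ends:   [9, 12, 12, 16, 17, 20, 21, 21, 23, 24]
s5→1 e9→0 s9→1 s10→2 e12→1 e12→0 s14→1 e16→0 s16→1 e17→0 s18→1 s19→2 s19→3  — peak 3.

3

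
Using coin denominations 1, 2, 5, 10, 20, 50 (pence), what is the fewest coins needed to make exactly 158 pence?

6

158 = 3×50 + 1×5 + 1×2 + 1×1
Total coins = 3 + 1 + 1 + 1 = 6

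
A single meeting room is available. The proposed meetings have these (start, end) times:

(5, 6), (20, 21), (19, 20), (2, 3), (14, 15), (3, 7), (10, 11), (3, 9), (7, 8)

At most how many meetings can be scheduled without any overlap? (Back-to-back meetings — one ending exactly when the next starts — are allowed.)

7

Sort by end time and greedily take each interval whose start is ≥ the last chosen end.
By end time: (2,3), (5,6), (3,7), (7,8), (3,9), (10,11), (14,15), (19,20), (20,21).
Pick (2,3); next start ≥ 3 → (5,6); next start ≥ 6 → (7,8); next start ≥ 8 → (10,11); next start ≥ 11 → (14,15); next start ≥ 15 → (19,20); next start ≥ 20 → (20,21).
Selected 7 meetings.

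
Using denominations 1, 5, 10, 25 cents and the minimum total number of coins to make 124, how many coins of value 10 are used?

2

124 − 4×25→24 − 2×10→4 − 4×1→0
Count of 10: 2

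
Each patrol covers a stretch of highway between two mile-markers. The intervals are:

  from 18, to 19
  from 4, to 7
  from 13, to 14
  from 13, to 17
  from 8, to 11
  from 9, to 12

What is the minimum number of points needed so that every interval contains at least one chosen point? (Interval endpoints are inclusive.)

By right end: [4,7]  [8,11]  [9,12]  [13,14]  [13,17]  [18,19]
[4,7] uncovered → point at 7; [8,11] uncovered → point at 11; [13,14] uncovered → point at 14; [18,19] uncovered → point at 19.
Points: 7, 11, 14, 19 (4 total).

4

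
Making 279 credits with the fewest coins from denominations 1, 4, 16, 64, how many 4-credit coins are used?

1

279 − 4×64→23 − 1×16→7 − 1×4→3 − 3×1→0
Count of 4: 1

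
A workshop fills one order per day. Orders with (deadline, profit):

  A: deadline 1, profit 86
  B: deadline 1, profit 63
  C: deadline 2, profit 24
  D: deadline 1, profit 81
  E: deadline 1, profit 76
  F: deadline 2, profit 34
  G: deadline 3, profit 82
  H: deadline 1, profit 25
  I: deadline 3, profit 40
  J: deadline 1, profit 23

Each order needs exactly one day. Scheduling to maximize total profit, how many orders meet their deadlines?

3

Sort by profit descending; place each in the latest free slot ≤ its deadline.
By profit: A(d1,86), G(d3,82), D(d1,81), E(d1,76), B(d1,63), I(d3,40), F(d2,34), H(d1,25), C(d2,24), J(d1,23)
A→slot 1; G→slot 3; D skipped; E skipped; B skipped; I→slot 2; F skipped; H skipped; C skipped; J skipped.
3 of 10 scheduled.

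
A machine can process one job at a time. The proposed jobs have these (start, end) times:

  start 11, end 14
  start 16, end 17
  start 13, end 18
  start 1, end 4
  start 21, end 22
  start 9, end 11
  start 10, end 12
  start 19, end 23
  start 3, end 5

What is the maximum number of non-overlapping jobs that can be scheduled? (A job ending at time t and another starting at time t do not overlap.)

Greedy by earliest finish: after sorting by end time, pick each interval compatible with the last pick.
By end time: (1,4), (3,5), (9,11), (10,12), (11,14), (16,17), (13,18), (21,22), (19,23).
Pick (1,4); next start ≥ 4 → (9,11); next start ≥ 11 → (11,14); next start ≥ 14 → (16,17); next start ≥ 17 → (21,22).
Selected 5 jobs.

5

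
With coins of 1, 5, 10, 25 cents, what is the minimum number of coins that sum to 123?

9

123 = 4×25 + 2×10 + 3×1
Total coins = 4 + 2 + 3 = 9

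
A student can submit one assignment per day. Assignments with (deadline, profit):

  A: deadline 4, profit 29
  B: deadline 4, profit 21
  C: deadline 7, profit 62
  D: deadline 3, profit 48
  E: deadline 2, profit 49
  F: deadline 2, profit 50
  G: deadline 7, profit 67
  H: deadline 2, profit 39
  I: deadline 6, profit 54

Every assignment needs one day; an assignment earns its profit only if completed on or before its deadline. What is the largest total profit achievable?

359

Sort by profit descending; place each in the latest free slot ≤ its deadline.
By profit: G(d7,67), C(d7,62), I(d6,54), F(d2,50), E(d2,49), D(d3,48), H(d2,39), A(d4,29), B(d4,21)
G→slot 7; C→slot 6; I→slot 5; F→slot 2; E→slot 1; D→slot 3; H skipped; A→slot 4; B skipped.
Profit = 49 + 50 + 48 + 29 + 54 + 62 + 67 = 359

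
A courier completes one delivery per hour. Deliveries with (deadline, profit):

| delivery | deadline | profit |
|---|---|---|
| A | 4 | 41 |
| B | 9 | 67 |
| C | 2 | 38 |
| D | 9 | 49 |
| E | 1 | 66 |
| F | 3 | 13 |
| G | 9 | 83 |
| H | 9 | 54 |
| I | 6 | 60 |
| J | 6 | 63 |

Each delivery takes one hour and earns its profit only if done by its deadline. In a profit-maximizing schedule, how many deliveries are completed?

9

Take jobs in profit order; each goes to the latest open slot no later than its deadline.
By profit: G(d9,83), B(d9,67), E(d1,66), J(d6,63), I(d6,60), H(d9,54), D(d9,49), A(d4,41), C(d2,38), F(d3,13)
G→slot 9; B→slot 8; E→slot 1; J→slot 6; I→slot 5; H→slot 7; D→slot 4; A→slot 3; C→slot 2; F skipped.
9 of 10 scheduled.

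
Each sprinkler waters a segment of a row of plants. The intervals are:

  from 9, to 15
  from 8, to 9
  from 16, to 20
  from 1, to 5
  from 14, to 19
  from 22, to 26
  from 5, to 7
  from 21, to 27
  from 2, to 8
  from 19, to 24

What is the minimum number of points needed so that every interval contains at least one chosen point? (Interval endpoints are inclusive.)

Sorted: [1,5] [5,7] [2,8] [8,9] [9,15] [14,19] [16,20] [19,24] [22,26] [21,27]
{[1,5],[5,7],[2,8]} hit by 5; {[8,9],[9,15]} hit by 9; {[14,19],[16,20],[19,24]} hit by 19; {[22,26],[21,27]} hit by 26.
Points: 5, 9, 19, 26 (4 total).

4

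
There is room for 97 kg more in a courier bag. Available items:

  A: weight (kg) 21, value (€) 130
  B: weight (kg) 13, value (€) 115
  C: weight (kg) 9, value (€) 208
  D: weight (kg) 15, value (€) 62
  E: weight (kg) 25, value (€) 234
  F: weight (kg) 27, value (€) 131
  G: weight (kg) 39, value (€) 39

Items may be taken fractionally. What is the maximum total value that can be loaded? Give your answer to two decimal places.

Ratios (sorted): C 23.11, E 9.36, B 8.85, A 6.19, F 4.85, D 4.13, G 1.00
take C (9 @ 208); take E (25 @ 234); take B (13 @ 115); take A (21 @ 130); take F (27 @ 131); take 2/15 of D → 8.27. Capacity used 97/97.
Total value = 826.27

826.27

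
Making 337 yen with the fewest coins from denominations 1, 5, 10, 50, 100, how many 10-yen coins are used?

Use the largest denomination that fits, subtract, and repeat.
337 = 3×100 + 3×10 + 1×5 + 2×1
Count of 10: 3

3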